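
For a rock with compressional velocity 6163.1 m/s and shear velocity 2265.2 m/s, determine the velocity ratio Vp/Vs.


Vp/Vs = 6163.1 / 2265.2
= 2.7208

2.7208


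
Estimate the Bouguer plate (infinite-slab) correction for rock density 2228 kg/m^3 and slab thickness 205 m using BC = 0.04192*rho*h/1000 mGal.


BC = 0.04192 * rho * h / 1000
= 0.04192 * 2228 * 205 / 1000
= 19.1465 mGal

19.1465


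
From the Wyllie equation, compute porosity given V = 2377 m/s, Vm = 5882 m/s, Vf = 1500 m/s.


1/V - 1/Vm = 1/2377 - 1/5882 = 0.00025069
1/Vf - 1/Vm = 1/1500 - 1/5882 = 0.00049666
phi = 0.00025069 / 0.00049666 = 0.5048

0.5048


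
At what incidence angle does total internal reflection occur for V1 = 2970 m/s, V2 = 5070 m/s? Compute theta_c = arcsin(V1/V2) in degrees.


V1/V2 = 2970/5070 = 0.585799
theta_c = arcsin(0.585799) = 35.8594 degrees

35.8594


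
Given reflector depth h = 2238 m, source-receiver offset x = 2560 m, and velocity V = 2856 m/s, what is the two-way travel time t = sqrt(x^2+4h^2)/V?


x^2 + 4h^2 = 2560^2 + 4*2238^2 = 6553600 + 20034576 = 26588176
sqrt(26588176) = 5156.3724
t = 5156.3724 / 2856 = 1.8055 s

1.8055


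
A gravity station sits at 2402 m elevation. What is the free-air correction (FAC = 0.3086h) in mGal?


FAC = 0.3086 * h
= 0.3086 * 2402
= 741.2572 mGal

741.2572


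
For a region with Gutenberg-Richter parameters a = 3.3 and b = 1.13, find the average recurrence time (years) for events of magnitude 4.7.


log10(N) = 3.3 - 1.13*4.7 = -2.011
N = 10^-2.011 = 0.00975
T = 1/N = 1/0.00975 = 102.5652 years

102.5652


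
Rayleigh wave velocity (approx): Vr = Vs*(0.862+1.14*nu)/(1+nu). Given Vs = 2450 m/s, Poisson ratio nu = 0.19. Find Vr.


Numerator factor = 0.862 + 1.14*0.19 = 1.0786
Denominator = 1 + 0.19 = 1.19
Vr = 2450 * 1.0786 / 1.19 = 2220.65 m/s

2220.65


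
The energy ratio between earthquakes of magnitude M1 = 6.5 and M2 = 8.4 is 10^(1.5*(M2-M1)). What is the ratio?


M2 - M1 = 8.4 - 6.5 = 1.9
1.5 * 1.9 = 2.85
ratio = 10^2.85 = 707.95

707.95


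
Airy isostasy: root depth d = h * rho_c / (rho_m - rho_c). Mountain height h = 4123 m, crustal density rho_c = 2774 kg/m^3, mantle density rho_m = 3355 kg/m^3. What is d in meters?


rho_m - rho_c = 3355 - 2774 = 581
d = 4123 * 2774 / 581
= 11437202 / 581
= 19685.37 m

19685.37


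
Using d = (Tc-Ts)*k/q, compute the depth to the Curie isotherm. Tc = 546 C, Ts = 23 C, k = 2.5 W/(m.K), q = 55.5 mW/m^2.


T_Curie - T_surf = 546 - 23 = 523 C
Convert q to W/m^2: 55.5 mW/m^2 = 0.0555 W/m^2
d = 523 * 2.5 / 0.0555 = 23558.56 m

23558.56


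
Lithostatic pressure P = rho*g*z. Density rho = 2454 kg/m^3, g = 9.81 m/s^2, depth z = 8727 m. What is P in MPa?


P = rho * g * z / 1e6
= 2454 * 9.81 * 8727 / 1e6
= 210091528.98 / 1e6
= 210.0915 MPa

210.0915


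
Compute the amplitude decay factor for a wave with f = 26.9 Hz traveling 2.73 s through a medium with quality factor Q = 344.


pi*f*t/Q = pi*26.9*2.73/344 = 0.670666
A/A0 = exp(-0.670666) = 0.511368

0.511368


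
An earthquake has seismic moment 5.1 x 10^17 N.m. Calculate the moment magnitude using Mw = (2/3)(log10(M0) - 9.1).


log10(M0) = log10(5.1 x 10^17) = 17.7076
Mw = 2/3 * (17.7076 - 9.1)
= 2/3 * 8.6076
= 5.74

5.74


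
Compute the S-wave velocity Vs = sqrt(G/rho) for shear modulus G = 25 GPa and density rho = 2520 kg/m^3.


Convert G to Pa: G = 25e9 Pa
Compute G/rho = 25e9 / 2520 = 9920634.9206
Vs = sqrt(9920634.9206) = 3149.7 m/s

3149.7


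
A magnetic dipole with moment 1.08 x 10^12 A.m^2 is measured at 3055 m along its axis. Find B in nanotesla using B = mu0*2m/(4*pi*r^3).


m = 1.08 x 10^12 = 1080000000000 A.m^2
2m = 2160000000000 A.m^2
r^3 = 3055^3 = 28512391375
B = (4pi*10^-7) * 2160000000000 / (4*pi * 28512391375) * 1e9
= 2714336.052702 / 358297277119.91 * 1e9
= 7575.6536 nT

7575.6536


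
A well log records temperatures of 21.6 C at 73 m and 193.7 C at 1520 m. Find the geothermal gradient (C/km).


dT = 193.7 - 21.6 = 172.1 C
dz = 1520 - 73 = 1447 m
gradient = dT/dz * 1000 = 172.1/1447 * 1000 = 118.9357 C/km

118.9357


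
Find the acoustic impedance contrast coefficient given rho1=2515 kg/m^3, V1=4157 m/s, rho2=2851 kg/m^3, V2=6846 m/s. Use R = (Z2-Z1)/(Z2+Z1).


Z1 = 2515 * 4157 = 10454855
Z2 = 2851 * 6846 = 19517946
R = (19517946 - 10454855) / (19517946 + 10454855) = 9063091 / 29972801 = 0.3024

0.3024


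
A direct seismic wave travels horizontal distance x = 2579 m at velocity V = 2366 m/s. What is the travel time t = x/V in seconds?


t = x / V
= 2579 / 2366
= 1.09 s

1.09


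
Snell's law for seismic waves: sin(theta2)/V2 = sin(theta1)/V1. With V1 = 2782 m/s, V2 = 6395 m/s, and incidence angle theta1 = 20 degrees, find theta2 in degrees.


sin(theta1) = sin(20 deg) = 0.34202
sin(theta2) = V2/V1 * sin(theta1) = 6395/2782 * 0.34202 = 0.786204
theta2 = arcsin(0.786204) = 51.8321 degrees

51.8321


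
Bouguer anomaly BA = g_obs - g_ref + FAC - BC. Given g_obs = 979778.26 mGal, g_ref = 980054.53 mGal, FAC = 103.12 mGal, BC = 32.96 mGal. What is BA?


BA = g_obs - g_ref + FAC - BC
= 979778.26 - 980054.53 + 103.12 - 32.96
= -206.11 mGal

-206.11


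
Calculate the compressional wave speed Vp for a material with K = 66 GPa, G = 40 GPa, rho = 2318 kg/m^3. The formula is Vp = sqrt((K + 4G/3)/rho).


First compute the effective modulus:
K + 4G/3 = 66e9 + 4*40e9/3 = 119333333333.33 Pa
Then divide by density:
119333333333.33 / 2318 = 51481161.9212 Pa/(kg/m^3)
Take the square root:
Vp = sqrt(51481161.9212) = 7175.04 m/s

7175.04


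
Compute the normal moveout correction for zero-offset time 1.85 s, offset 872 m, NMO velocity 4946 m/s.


x/Vnmo = 872/4946 = 0.176304
(x/Vnmo)^2 = 0.031083
t0^2 = 3.4225
sqrt(3.4225 + 0.031083) = 1.858382
dt = 1.858382 - 1.85 = 0.008382

0.008382


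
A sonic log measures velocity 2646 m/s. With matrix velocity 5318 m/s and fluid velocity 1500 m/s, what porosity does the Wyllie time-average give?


1/V - 1/Vm = 1/2646 - 1/5318 = 0.00018989
1/Vf - 1/Vm = 1/1500 - 1/5318 = 0.00047863
phi = 0.00018989 / 0.00047863 = 0.3967

0.3967


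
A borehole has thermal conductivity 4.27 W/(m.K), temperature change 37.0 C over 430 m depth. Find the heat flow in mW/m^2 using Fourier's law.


q = k * dT / dz * 1000
= 4.27 * 37.0 / 430 * 1000
= 0.367419 * 1000
= 367.4186 mW/m^2

367.4186


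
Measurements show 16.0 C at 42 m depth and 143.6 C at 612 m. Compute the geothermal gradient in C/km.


dT = 143.6 - 16.0 = 127.6 C
dz = 612 - 42 = 570 m
gradient = dT/dz * 1000 = 127.6/570 * 1000 = 223.8596 C/km

223.8596


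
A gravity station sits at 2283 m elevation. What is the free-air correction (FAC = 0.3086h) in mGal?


FAC = 0.3086 * h
= 0.3086 * 2283
= 704.5338 mGal

704.5338


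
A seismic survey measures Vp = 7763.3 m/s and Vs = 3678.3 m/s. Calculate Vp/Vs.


Vp/Vs = 7763.3 / 3678.3
= 2.1106

2.1106


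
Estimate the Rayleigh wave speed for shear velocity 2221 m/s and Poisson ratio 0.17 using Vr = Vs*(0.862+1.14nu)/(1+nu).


Numerator factor = 0.862 + 1.14*0.17 = 1.0558
Denominator = 1 + 0.17 = 1.17
Vr = 2221 * 1.0558 / 1.17 = 2004.22 m/s

2004.22


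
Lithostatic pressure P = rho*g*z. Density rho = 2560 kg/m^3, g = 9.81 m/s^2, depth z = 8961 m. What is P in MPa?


P = rho * g * z / 1e6
= 2560 * 9.81 * 8961 / 1e6
= 225042969.6 / 1e6
= 225.043 MPa

225.043


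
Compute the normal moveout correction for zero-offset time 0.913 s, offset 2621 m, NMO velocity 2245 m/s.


x/Vnmo = 2621/2245 = 1.167483
(x/Vnmo)^2 = 1.363017
t0^2 = 0.833569
sqrt(0.833569 + 1.363017) = 1.482088
dt = 1.482088 - 0.913 = 0.569088

0.569088


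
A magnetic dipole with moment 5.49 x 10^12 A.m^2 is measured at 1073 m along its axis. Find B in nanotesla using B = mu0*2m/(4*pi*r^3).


m = 5.49 x 10^12 = 5490000000000 A.m^2
2m = 10980000000000 A.m^2
r^3 = 1073^3 = 1235376017
B = (4pi*10^-7) * 10980000000000 / (4*pi * 1235376017) * 1e9
= 13797874.934566 / 15524192877.71 * 1e9
= 888798.216 nT

888798.216


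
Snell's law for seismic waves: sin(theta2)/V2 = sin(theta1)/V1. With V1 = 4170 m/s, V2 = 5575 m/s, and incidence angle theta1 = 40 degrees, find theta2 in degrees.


sin(theta1) = sin(40 deg) = 0.642788
sin(theta2) = V2/V1 * sin(theta1) = 5575/4170 * 0.642788 = 0.859362
theta2 = arcsin(0.859362) = 59.2451 degrees

59.2451


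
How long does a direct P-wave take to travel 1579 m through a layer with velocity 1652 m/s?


t = x / V
= 1579 / 1652
= 0.9558 s

0.9558


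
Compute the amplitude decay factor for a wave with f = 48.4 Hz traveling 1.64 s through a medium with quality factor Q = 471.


pi*f*t/Q = pi*48.4*1.64/471 = 0.529442
A/A0 = exp(-0.529442) = 0.588934

0.588934


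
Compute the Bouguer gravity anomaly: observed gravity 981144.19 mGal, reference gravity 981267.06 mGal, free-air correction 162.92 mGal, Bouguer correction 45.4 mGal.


BA = g_obs - g_ref + FAC - BC
= 981144.19 - 981267.06 + 162.92 - 45.4
= -5.35 mGal

-5.35


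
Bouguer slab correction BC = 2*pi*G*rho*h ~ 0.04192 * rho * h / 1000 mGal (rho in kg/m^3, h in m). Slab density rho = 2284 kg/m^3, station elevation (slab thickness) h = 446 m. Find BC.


BC = 0.04192 * rho * h / 1000
= 0.04192 * 2284 * 446 / 1000
= 42.7024 mGal

42.7024


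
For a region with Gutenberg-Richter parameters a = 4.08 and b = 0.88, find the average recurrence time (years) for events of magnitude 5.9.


log10(N) = 4.08 - 0.88*5.9 = -1.112
N = 10^-1.112 = 0.077268
T = 1/N = 1/0.077268 = 12.942 years

12.942


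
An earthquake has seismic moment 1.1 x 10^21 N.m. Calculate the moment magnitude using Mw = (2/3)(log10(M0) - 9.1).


log10(M0) = log10(1.1 x 10^21) = 21.0414
Mw = 2/3 * (21.0414 - 9.1)
= 2/3 * 11.9414
= 7.96

7.96


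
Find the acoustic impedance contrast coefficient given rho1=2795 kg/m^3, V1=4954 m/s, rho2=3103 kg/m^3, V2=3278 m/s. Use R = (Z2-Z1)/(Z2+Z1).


Z1 = 2795 * 4954 = 13846430
Z2 = 3103 * 3278 = 10171634
R = (10171634 - 13846430) / (10171634 + 13846430) = -3674796 / 24018064 = -0.153

-0.153


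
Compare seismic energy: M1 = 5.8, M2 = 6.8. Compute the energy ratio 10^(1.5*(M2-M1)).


M2 - M1 = 6.8 - 5.8 = 1.0
1.5 * 1.0 = 1.5
ratio = 10^1.5 = 31.62

31.62


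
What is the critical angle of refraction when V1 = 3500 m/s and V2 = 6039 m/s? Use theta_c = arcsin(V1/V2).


V1/V2 = 3500/6039 = 0.579566
theta_c = arcsin(0.579566) = 35.42 degrees

35.42


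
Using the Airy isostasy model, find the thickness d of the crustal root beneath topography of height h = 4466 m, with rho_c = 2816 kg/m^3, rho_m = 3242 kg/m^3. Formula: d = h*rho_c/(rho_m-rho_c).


rho_m - rho_c = 3242 - 2816 = 426
d = 4466 * 2816 / 426
= 12576256 / 426
= 29521.73 m

29521.73


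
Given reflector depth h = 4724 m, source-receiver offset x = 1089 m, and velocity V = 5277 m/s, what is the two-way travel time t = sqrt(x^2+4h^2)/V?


x^2 + 4h^2 = 1089^2 + 4*4724^2 = 1185921 + 89264704 = 90450625
sqrt(90450625) = 9510.5533
t = 9510.5533 / 5277 = 1.8023 s

1.8023


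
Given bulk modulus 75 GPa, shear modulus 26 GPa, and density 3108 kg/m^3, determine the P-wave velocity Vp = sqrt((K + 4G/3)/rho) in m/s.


First compute the effective modulus:
K + 4G/3 = 75e9 + 4*26e9/3 = 109666666666.67 Pa
Then divide by density:
109666666666.67 / 3108 = 35285285.2853 Pa/(kg/m^3)
Take the square root:
Vp = sqrt(35285285.2853) = 5940.14 m/s

5940.14


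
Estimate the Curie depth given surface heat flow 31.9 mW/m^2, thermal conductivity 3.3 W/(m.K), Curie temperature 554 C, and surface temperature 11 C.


T_Curie - T_surf = 554 - 11 = 543 C
Convert q to W/m^2: 31.9 mW/m^2 = 0.0319 W/m^2
d = 543 * 3.3 / 0.0319 = 56172.41 m

56172.41


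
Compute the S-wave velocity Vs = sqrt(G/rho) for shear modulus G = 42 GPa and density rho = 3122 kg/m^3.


Convert G to Pa: G = 42e9 Pa
Compute G/rho = 42e9 / 3122 = 13452914.7982
Vs = sqrt(13452914.7982) = 3667.82 m/s

3667.82


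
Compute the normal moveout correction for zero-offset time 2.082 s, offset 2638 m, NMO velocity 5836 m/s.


x/Vnmo = 2638/5836 = 0.452022
(x/Vnmo)^2 = 0.204324
t0^2 = 4.334724
sqrt(4.334724 + 0.204324) = 2.130504
dt = 2.130504 - 2.082 = 0.048504

0.048504


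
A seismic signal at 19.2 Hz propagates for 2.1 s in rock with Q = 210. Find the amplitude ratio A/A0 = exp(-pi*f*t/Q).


pi*f*t/Q = pi*19.2*2.1/210 = 0.603186
A/A0 = exp(-0.603186) = 0.547066

0.547066


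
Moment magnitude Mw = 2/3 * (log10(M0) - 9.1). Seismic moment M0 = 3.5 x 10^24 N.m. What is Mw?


log10(M0) = log10(3.5 x 10^24) = 24.5441
Mw = 2/3 * (24.5441 - 9.1)
= 2/3 * 15.4441
= 10.3

10.3


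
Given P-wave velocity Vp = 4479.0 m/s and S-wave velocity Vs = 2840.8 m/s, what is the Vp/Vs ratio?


Vp/Vs = 4479.0 / 2840.8
= 1.5767

1.5767


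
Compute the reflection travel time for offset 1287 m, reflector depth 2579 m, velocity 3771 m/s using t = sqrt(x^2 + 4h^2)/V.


x^2 + 4h^2 = 1287^2 + 4*2579^2 = 1656369 + 26604964 = 28261333
sqrt(28261333) = 5316.1389
t = 5316.1389 / 3771 = 1.4097 s

1.4097


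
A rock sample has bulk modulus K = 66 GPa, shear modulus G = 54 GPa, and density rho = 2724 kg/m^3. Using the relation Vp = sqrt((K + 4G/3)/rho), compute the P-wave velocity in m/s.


First compute the effective modulus:
K + 4G/3 = 66e9 + 4*54e9/3 = 138000000000.0 Pa
Then divide by density:
138000000000.0 / 2724 = 50660792.9515 Pa/(kg/m^3)
Take the square root:
Vp = sqrt(50660792.9515) = 7117.64 m/s

7117.64


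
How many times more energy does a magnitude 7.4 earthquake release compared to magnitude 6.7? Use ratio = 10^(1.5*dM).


M2 - M1 = 7.4 - 6.7 = 0.7
1.5 * 0.7 = 1.05
ratio = 10^1.05 = 11.22

11.22


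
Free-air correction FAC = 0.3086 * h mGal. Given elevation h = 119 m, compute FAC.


FAC = 0.3086 * h
= 0.3086 * 119
= 36.7234 mGal

36.7234


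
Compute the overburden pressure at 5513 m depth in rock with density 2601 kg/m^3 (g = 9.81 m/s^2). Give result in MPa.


P = rho * g * z / 1e6
= 2601 * 9.81 * 5513 / 1e6
= 140668660.53 / 1e6
= 140.6687 MPa

140.6687


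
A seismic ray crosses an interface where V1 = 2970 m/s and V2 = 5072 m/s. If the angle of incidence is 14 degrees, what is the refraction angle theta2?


sin(theta1) = sin(14 deg) = 0.241922
sin(theta2) = V2/V1 * sin(theta1) = 5072/2970 * 0.241922 = 0.413141
theta2 = arcsin(0.413141) = 24.4023 degrees

24.4023


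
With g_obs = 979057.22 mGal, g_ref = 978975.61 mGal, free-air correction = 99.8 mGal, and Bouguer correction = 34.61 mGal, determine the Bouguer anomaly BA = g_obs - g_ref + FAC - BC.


BA = g_obs - g_ref + FAC - BC
= 979057.22 - 978975.61 + 99.8 - 34.61
= 146.8 mGal

146.8


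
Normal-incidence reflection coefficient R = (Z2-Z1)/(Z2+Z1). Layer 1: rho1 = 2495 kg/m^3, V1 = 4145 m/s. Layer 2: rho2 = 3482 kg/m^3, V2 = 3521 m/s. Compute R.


Z1 = 2495 * 4145 = 10341775
Z2 = 3482 * 3521 = 12260122
R = (12260122 - 10341775) / (12260122 + 10341775) = 1918347 / 22601897 = 0.0849

0.0849


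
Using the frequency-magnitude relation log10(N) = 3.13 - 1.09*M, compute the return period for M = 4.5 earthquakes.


log10(N) = 3.13 - 1.09*4.5 = -1.775
N = 10^-1.775 = 0.016788
T = 1/N = 1/0.016788 = 59.5662 years

59.5662


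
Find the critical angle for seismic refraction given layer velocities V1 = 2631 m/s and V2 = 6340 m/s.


V1/V2 = 2631/6340 = 0.414984
theta_c = arcsin(0.414984) = 24.5183 degrees

24.5183


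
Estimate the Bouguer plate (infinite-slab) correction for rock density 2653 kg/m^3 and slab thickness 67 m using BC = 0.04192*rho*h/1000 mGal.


BC = 0.04192 * rho * h / 1000
= 0.04192 * 2653 * 67 / 1000
= 7.4513 mGal

7.4513


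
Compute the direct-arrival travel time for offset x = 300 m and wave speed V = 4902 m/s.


t = x / V
= 300 / 4902
= 0.0612 s

0.0612


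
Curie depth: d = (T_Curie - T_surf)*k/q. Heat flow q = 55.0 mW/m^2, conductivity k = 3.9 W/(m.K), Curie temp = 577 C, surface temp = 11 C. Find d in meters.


T_Curie - T_surf = 577 - 11 = 566 C
Convert q to W/m^2: 55.0 mW/m^2 = 0.055 W/m^2
d = 566 * 3.9 / 0.055 = 40134.55 m

40134.55


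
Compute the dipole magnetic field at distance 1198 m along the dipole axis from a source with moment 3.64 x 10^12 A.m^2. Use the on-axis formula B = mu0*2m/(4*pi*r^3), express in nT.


m = 3.64 x 10^12 = 3640000000000 A.m^2
2m = 7280000000000 A.m^2
r^3 = 1198^3 = 1719374392
B = (4pi*10^-7) * 7280000000000 / (4*pi * 1719374392) * 1e9
= 9148317.807253 / 21606295834.71 * 1e9
= 423409.8189 nT

423409.8189


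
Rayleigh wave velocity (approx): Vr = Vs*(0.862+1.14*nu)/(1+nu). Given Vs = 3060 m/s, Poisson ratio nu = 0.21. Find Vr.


Numerator factor = 0.862 + 1.14*0.21 = 1.1014
Denominator = 1 + 0.21 = 1.21
Vr = 3060 * 1.1014 / 1.21 = 2785.36 m/s

2785.36


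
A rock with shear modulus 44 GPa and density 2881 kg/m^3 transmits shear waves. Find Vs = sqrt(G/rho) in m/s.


Convert G to Pa: G = 44e9 Pa
Compute G/rho = 44e9 / 2881 = 15272474.8351
Vs = sqrt(15272474.8351) = 3908.0 m/s

3908.0


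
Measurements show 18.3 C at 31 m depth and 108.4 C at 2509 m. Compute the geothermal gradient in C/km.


dT = 108.4 - 18.3 = 90.1 C
dz = 2509 - 31 = 2478 m
gradient = dT/dz * 1000 = 90.1/2478 * 1000 = 36.36 C/km

36.36


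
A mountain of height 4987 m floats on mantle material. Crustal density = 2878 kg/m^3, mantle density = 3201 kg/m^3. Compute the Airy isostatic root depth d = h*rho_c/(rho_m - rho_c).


rho_m - rho_c = 3201 - 2878 = 323
d = 4987 * 2878 / 323
= 14352586 / 323
= 44435.25 m

44435.25


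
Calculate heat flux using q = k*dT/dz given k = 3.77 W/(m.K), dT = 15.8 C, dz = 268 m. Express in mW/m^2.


q = k * dT / dz * 1000
= 3.77 * 15.8 / 268 * 1000
= 0.222261 * 1000
= 222.2612 mW/m^2

222.2612


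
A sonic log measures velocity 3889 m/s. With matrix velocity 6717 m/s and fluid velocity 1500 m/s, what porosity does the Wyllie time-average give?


1/V - 1/Vm = 1/3889 - 1/6717 = 0.00010826
1/Vf - 1/Vm = 1/1500 - 1/6717 = 0.00051779
phi = 0.00010826 / 0.00051779 = 0.2091

0.2091


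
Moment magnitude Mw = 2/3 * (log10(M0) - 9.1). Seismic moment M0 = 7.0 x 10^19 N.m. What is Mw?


log10(M0) = log10(7.0 x 10^19) = 19.8451
Mw = 2/3 * (19.8451 - 9.1)
= 2/3 * 10.7451
= 7.16

7.16


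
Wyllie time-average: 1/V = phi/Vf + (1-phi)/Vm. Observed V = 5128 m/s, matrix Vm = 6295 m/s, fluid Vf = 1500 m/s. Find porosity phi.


1/V - 1/Vm = 1/5128 - 1/6295 = 3.615e-05
1/Vf - 1/Vm = 1/1500 - 1/6295 = 0.00050781
phi = 3.615e-05 / 0.00050781 = 0.0712

0.0712


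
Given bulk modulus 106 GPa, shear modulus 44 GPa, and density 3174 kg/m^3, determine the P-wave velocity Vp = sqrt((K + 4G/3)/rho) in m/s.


First compute the effective modulus:
K + 4G/3 = 106e9 + 4*44e9/3 = 164666666666.67 Pa
Then divide by density:
164666666666.67 / 3174 = 51879857.1729 Pa/(kg/m^3)
Take the square root:
Vp = sqrt(51879857.1729) = 7202.77 m/s

7202.77


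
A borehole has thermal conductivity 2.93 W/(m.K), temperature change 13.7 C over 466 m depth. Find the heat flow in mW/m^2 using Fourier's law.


q = k * dT / dz * 1000
= 2.93 * 13.7 / 466 * 1000
= 0.086139 * 1000
= 86.1395 mW/m^2

86.1395


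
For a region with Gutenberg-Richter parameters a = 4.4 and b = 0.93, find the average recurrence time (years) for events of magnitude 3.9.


log10(N) = 4.4 - 0.93*3.9 = 0.773
N = 10^0.773 = 5.929253
T = 1/N = 1/5.929253 = 0.1687 years

0.1687


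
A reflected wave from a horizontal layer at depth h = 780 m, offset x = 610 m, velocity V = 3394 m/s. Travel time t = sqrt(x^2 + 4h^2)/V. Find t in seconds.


x^2 + 4h^2 = 610^2 + 4*780^2 = 372100 + 2433600 = 2805700
sqrt(2805700) = 1675.0224
t = 1675.0224 / 3394 = 0.4935 s

0.4935


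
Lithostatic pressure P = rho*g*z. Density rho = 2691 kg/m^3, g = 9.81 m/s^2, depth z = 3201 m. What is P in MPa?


P = rho * g * z / 1e6
= 2691 * 9.81 * 3201 / 1e6
= 84502270.71 / 1e6
= 84.5023 MPa

84.5023


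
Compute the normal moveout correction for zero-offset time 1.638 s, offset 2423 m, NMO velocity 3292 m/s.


x/Vnmo = 2423/3292 = 0.736027
(x/Vnmo)^2 = 0.541735
t0^2 = 2.683044
sqrt(2.683044 + 0.541735) = 1.795767
dt = 1.795767 - 1.638 = 0.157767

0.157767


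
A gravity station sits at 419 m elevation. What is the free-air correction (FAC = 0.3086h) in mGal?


FAC = 0.3086 * h
= 0.3086 * 419
= 129.3034 mGal

129.3034


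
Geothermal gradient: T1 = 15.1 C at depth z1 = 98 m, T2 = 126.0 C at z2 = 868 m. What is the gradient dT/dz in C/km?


dT = 126.0 - 15.1 = 110.9 C
dz = 868 - 98 = 770 m
gradient = dT/dz * 1000 = 110.9/770 * 1000 = 144.026 C/km

144.026


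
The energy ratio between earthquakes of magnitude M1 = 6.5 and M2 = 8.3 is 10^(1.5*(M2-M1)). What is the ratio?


M2 - M1 = 8.3 - 6.5 = 1.8
1.5 * 1.8 = 2.7
ratio = 10^2.7 = 501.19

501.19


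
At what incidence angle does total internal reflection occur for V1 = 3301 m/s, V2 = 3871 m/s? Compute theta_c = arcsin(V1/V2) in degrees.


V1/V2 = 3301/3871 = 0.852751
theta_c = arcsin(0.852751) = 58.5122 degrees

58.5122


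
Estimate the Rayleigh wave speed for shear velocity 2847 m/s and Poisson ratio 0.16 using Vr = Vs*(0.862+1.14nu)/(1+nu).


Numerator factor = 0.862 + 1.14*0.16 = 1.0444
Denominator = 1 + 0.16 = 1.16
Vr = 2847 * 1.0444 / 1.16 = 2563.28 m/s

2563.28


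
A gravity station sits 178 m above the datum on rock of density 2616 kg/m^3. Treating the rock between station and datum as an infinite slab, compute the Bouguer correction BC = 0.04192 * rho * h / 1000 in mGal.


BC = 0.04192 * rho * h / 1000
= 0.04192 * 2616 * 178 / 1000
= 19.52 mGal

19.52


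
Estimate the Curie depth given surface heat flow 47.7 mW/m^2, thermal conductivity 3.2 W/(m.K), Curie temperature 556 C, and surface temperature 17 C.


T_Curie - T_surf = 556 - 17 = 539 C
Convert q to W/m^2: 47.7 mW/m^2 = 0.0477 W/m^2
d = 539 * 3.2 / 0.0477 = 36159.33 m

36159.33


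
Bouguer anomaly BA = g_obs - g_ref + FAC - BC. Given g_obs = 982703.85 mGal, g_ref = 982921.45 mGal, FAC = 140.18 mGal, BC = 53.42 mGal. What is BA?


BA = g_obs - g_ref + FAC - BC
= 982703.85 - 982921.45 + 140.18 - 53.42
= -130.84 mGal

-130.84


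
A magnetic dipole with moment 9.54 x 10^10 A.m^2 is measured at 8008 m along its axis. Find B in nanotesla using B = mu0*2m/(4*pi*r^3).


m = 9.54 x 10^10 = 95400000000 A.m^2
2m = 190800000000 A.m^2
r^3 = 8008^3 = 513537536512
B = (4pi*10^-7) * 190800000000 / (4*pi * 513537536512) * 1e9
= 239766.351322 / 6453303008194.8 * 1e9
= 37.1541 nT

37.1541


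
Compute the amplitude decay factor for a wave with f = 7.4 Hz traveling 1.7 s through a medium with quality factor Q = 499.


pi*f*t/Q = pi*7.4*1.7/499 = 0.079201
A/A0 = exp(-0.079201) = 0.923854

0.923854


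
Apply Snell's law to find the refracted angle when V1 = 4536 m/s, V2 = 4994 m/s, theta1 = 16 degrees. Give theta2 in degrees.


sin(theta1) = sin(16 deg) = 0.275637
sin(theta2) = V2/V1 * sin(theta1) = 4994/4536 * 0.275637 = 0.303468
theta2 = arcsin(0.303468) = 17.666 degrees

17.666


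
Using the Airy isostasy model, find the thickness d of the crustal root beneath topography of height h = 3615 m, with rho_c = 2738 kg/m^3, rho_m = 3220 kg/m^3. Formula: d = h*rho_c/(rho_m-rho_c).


rho_m - rho_c = 3220 - 2738 = 482
d = 3615 * 2738 / 482
= 9897870 / 482
= 20535.0 m

20535.0


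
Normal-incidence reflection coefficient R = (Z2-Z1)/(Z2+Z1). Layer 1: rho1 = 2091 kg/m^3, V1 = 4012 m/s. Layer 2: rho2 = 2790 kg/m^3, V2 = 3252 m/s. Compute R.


Z1 = 2091 * 4012 = 8389092
Z2 = 2790 * 3252 = 9073080
R = (9073080 - 8389092) / (9073080 + 8389092) = 683988 / 17462172 = 0.0392

0.0392


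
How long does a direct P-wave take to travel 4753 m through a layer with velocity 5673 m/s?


t = x / V
= 4753 / 5673
= 0.8378 s

0.8378


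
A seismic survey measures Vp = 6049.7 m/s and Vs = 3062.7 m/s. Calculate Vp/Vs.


Vp/Vs = 6049.7 / 3062.7
= 1.9753

1.9753


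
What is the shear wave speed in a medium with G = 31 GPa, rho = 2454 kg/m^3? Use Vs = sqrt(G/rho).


Convert G to Pa: G = 31e9 Pa
Compute G/rho = 31e9 / 2454 = 12632436.8378
Vs = sqrt(12632436.8378) = 3554.21 m/s

3554.21


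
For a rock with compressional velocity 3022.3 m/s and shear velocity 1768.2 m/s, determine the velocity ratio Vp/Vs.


Vp/Vs = 3022.3 / 1768.2
= 1.7093

1.7093


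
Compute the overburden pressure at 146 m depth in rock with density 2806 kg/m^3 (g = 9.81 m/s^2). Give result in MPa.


P = rho * g * z / 1e6
= 2806 * 9.81 * 146 / 1e6
= 4018921.56 / 1e6
= 4.0189 MPa

4.0189


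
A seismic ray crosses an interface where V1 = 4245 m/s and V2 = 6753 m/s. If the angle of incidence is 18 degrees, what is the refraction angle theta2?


sin(theta1) = sin(18 deg) = 0.309017
sin(theta2) = V2/V1 * sin(theta1) = 6753/4245 * 0.309017 = 0.491588
theta2 = arcsin(0.491588) = 29.445 degrees

29.445


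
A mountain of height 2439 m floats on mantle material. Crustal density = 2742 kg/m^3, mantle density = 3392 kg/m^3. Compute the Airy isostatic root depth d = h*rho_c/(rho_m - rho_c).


rho_m - rho_c = 3392 - 2742 = 650
d = 2439 * 2742 / 650
= 6687738 / 650
= 10288.83 m

10288.83


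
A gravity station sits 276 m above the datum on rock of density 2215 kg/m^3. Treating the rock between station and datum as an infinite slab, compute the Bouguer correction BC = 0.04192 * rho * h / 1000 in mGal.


BC = 0.04192 * rho * h / 1000
= 0.04192 * 2215 * 276 / 1000
= 25.6274 mGal

25.6274


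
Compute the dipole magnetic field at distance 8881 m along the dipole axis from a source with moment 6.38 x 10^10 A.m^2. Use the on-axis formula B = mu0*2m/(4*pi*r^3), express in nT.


m = 6.38 x 10^10 = 63800000000 A.m^2
2m = 127600000000 A.m^2
r^3 = 8881^3 = 700463661841
B = (4pi*10^-7) * 127600000000 / (4*pi * 700463661841) * 1e9
= 160346.889039 / 8802285976585.16 * 1e9
= 18.2165 nT

18.2165


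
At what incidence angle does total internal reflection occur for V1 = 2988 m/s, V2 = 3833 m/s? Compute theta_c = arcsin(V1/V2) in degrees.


V1/V2 = 2988/3833 = 0.779546
theta_c = arcsin(0.779546) = 51.219 degrees

51.219


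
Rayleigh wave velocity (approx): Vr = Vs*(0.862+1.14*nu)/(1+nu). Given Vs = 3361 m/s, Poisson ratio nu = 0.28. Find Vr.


Numerator factor = 0.862 + 1.14*0.28 = 1.1812
Denominator = 1 + 0.28 = 1.28
Vr = 3361 * 1.1812 / 1.28 = 3101.57 m/s

3101.57


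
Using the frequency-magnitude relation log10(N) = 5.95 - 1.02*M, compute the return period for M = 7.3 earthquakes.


log10(N) = 5.95 - 1.02*7.3 = -1.496
N = 10^-1.496 = 0.031915
T = 1/N = 1/0.031915 = 31.3329 years

31.3329


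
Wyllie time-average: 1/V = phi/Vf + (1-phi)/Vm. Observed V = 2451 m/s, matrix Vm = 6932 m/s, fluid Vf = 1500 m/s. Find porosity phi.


1/V - 1/Vm = 1/2451 - 1/6932 = 0.00026374
1/Vf - 1/Vm = 1/1500 - 1/6932 = 0.00052241
phi = 0.00026374 / 0.00052241 = 0.5049

0.5049


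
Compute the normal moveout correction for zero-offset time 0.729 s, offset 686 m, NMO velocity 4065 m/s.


x/Vnmo = 686/4065 = 0.168758
(x/Vnmo)^2 = 0.028479
t0^2 = 0.531441
sqrt(0.531441 + 0.028479) = 0.748278
dt = 0.748278 - 0.729 = 0.019278

0.019278


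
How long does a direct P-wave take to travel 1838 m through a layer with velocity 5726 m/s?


t = x / V
= 1838 / 5726
= 0.321 s

0.321


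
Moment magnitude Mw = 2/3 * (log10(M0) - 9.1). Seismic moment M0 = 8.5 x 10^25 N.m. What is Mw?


log10(M0) = log10(8.5 x 10^25) = 25.9294
Mw = 2/3 * (25.9294 - 9.1)
= 2/3 * 16.8294
= 11.22

11.22


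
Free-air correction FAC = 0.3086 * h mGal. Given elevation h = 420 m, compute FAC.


FAC = 0.3086 * h
= 0.3086 * 420
= 129.612 mGal

129.612


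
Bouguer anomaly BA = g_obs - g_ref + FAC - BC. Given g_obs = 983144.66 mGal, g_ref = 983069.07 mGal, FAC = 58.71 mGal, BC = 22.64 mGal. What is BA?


BA = g_obs - g_ref + FAC - BC
= 983144.66 - 983069.07 + 58.71 - 22.64
= 111.66 mGal

111.66


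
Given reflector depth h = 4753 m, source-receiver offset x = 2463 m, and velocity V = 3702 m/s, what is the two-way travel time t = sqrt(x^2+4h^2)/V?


x^2 + 4h^2 = 2463^2 + 4*4753^2 = 6066369 + 90364036 = 96430405
sqrt(96430405) = 9819.8984
t = 9819.8984 / 3702 = 2.6526 s

2.6526


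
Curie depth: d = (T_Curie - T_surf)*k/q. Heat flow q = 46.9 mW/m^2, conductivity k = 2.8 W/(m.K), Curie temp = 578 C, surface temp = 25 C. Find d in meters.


T_Curie - T_surf = 578 - 25 = 553 C
Convert q to W/m^2: 46.9 mW/m^2 = 0.0469 W/m^2
d = 553 * 2.8 / 0.0469 = 33014.93 m

33014.93


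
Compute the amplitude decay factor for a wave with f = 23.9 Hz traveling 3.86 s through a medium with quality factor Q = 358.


pi*f*t/Q = pi*23.9*3.86/358 = 0.809566
A/A0 = exp(-0.809566) = 0.445051

0.445051


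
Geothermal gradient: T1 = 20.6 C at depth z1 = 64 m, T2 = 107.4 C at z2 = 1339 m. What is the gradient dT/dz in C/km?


dT = 107.4 - 20.6 = 86.8 C
dz = 1339 - 64 = 1275 m
gradient = dT/dz * 1000 = 86.8/1275 * 1000 = 68.0784 C/km

68.0784


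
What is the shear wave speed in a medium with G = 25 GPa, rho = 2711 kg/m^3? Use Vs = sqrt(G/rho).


Convert G to Pa: G = 25e9 Pa
Compute G/rho = 25e9 / 2711 = 9221689.4135
Vs = sqrt(9221689.4135) = 3036.72 m/s

3036.72


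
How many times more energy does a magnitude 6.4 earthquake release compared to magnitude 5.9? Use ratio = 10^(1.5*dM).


M2 - M1 = 6.4 - 5.9 = 0.5
1.5 * 0.5 = 0.75
ratio = 10^0.75 = 5.62

5.62


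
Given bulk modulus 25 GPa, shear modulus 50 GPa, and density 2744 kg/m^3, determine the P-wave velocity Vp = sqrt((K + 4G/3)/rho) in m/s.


First compute the effective modulus:
K + 4G/3 = 25e9 + 4*50e9/3 = 91666666666.67 Pa
Then divide by density:
91666666666.67 / 2744 = 33406219.6307 Pa/(kg/m^3)
Take the square root:
Vp = sqrt(33406219.6307) = 5779.81 m/s

5779.81


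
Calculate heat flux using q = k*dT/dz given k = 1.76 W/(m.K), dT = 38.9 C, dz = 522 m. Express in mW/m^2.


q = k * dT / dz * 1000
= 1.76 * 38.9 / 522 * 1000
= 0.131157 * 1000
= 131.1571 mW/m^2

131.1571


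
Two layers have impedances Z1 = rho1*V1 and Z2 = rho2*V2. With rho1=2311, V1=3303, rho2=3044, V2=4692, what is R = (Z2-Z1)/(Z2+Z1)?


Z1 = 2311 * 3303 = 7633233
Z2 = 3044 * 4692 = 14282448
R = (14282448 - 7633233) / (14282448 + 7633233) = 6649215 / 21915681 = 0.3034

0.3034


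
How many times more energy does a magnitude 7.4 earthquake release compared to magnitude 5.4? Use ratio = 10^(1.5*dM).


M2 - M1 = 7.4 - 5.4 = 2.0
1.5 * 2.0 = 3.0
ratio = 10^3.0 = 1000.0

1000.0


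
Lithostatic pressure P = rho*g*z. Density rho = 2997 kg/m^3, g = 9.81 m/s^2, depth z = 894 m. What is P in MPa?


P = rho * g * z / 1e6
= 2997 * 9.81 * 894 / 1e6
= 26284109.58 / 1e6
= 26.2841 MPa

26.2841


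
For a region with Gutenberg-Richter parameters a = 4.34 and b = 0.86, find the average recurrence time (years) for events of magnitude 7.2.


log10(N) = 4.34 - 0.86*7.2 = -1.852
N = 10^-1.852 = 0.01406
T = 1/N = 1/0.01406 = 71.1214 years

71.1214


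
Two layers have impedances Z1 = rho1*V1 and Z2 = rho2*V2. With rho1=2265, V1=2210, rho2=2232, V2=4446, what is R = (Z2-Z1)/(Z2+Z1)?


Z1 = 2265 * 2210 = 5005650
Z2 = 2232 * 4446 = 9923472
R = (9923472 - 5005650) / (9923472 + 5005650) = 4917822 / 14929122 = 0.3294

0.3294


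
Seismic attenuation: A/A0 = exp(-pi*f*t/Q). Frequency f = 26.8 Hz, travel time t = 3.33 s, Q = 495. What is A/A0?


pi*f*t/Q = pi*26.8*3.33/495 = 0.566401
A/A0 = exp(-0.566401) = 0.567565

0.567565


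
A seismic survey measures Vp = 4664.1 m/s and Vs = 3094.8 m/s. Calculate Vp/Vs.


Vp/Vs = 4664.1 / 3094.8
= 1.5071

1.5071


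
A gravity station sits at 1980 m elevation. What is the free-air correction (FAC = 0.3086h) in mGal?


FAC = 0.3086 * h
= 0.3086 * 1980
= 611.028 mGal

611.028


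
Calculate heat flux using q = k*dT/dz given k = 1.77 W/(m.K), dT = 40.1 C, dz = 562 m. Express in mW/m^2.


q = k * dT / dz * 1000
= 1.77 * 40.1 / 562 * 1000
= 0.126294 * 1000
= 126.2936 mW/m^2

126.2936


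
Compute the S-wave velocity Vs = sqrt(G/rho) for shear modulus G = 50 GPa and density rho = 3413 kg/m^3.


Convert G to Pa: G = 50e9 Pa
Compute G/rho = 50e9 / 3413 = 14649868.1512
Vs = sqrt(14649868.1512) = 3827.51 m/s

3827.51


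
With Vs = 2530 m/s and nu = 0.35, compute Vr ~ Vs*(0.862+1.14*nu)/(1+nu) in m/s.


Numerator factor = 0.862 + 1.14*0.35 = 1.261
Denominator = 1 + 0.35 = 1.35
Vr = 2530 * 1.261 / 1.35 = 2363.21 m/s

2363.21


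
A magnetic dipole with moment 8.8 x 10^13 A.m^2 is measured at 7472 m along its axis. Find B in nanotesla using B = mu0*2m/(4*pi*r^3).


m = 8.8 x 10^13 = 88000000000000 A.m^2
2m = 176000000000000 A.m^2
r^3 = 7472^3 = 417167618048
B = (4pi*10^-7) * 176000000000000 / (4*pi * 417167618048) * 1e9
= 221168122.812721 / 5242282896700.6 * 1e9
= 42189.2765 nT

42189.2765


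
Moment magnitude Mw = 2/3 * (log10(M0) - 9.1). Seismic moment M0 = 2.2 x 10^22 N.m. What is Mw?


log10(M0) = log10(2.2 x 10^22) = 22.3424
Mw = 2/3 * (22.3424 - 9.1)
= 2/3 * 13.2424
= 8.83

8.83


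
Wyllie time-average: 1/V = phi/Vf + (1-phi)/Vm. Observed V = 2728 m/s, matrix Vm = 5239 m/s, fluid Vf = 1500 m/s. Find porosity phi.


1/V - 1/Vm = 1/2728 - 1/5239 = 0.00017569
1/Vf - 1/Vm = 1/1500 - 1/5239 = 0.00047579
phi = 0.00017569 / 0.00047579 = 0.3693

0.3693


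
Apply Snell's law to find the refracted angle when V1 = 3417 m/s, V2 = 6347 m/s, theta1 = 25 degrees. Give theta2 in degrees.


sin(theta1) = sin(25 deg) = 0.422618
sin(theta2) = V2/V1 * sin(theta1) = 6347/3417 * 0.422618 = 0.785004
theta2 = arcsin(0.785004) = 51.721 degrees

51.721


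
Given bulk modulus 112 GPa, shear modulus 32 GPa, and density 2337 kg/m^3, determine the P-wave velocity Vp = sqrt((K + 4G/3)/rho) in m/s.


First compute the effective modulus:
K + 4G/3 = 112e9 + 4*32e9/3 = 154666666666.67 Pa
Then divide by density:
154666666666.67 / 2337 = 66181714.4487 Pa/(kg/m^3)
Take the square root:
Vp = sqrt(66181714.4487) = 8135.21 m/s

8135.21


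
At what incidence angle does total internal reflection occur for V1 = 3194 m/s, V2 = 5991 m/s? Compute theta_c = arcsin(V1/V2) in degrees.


V1/V2 = 3194/5991 = 0.533133
theta_c = arcsin(0.533133) = 32.2174 degrees

32.2174


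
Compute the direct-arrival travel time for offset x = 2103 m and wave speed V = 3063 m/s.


t = x / V
= 2103 / 3063
= 0.6866 s

0.6866


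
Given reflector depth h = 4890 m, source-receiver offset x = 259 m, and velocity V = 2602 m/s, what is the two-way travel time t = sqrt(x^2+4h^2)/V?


x^2 + 4h^2 = 259^2 + 4*4890^2 = 67081 + 95648400 = 95715481
sqrt(95715481) = 9783.4289
t = 9783.4289 / 2602 = 3.76 s

3.76


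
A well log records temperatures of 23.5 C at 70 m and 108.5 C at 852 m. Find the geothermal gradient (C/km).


dT = 108.5 - 23.5 = 85.0 C
dz = 852 - 70 = 782 m
gradient = dT/dz * 1000 = 85.0/782 * 1000 = 108.6957 C/km

108.6957


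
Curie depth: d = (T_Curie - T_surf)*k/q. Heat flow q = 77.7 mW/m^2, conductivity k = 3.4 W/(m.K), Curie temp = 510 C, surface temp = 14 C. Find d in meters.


T_Curie - T_surf = 510 - 14 = 496 C
Convert q to W/m^2: 77.7 mW/m^2 = 0.0777 W/m^2
d = 496 * 3.4 / 0.0777 = 21703.99 m

21703.99


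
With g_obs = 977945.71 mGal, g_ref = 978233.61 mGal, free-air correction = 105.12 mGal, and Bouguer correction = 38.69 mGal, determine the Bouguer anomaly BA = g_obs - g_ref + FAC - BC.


BA = g_obs - g_ref + FAC - BC
= 977945.71 - 978233.61 + 105.12 - 38.69
= -221.47 mGal

-221.47


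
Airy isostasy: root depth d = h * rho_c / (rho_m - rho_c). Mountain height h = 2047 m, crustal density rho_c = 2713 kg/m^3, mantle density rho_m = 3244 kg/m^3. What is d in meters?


rho_m - rho_c = 3244 - 2713 = 531
d = 2047 * 2713 / 531
= 5553511 / 531
= 10458.59 m

10458.59


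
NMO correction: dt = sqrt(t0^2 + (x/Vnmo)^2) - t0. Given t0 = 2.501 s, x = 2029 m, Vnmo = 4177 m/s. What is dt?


x/Vnmo = 2029/4177 = 0.485755
(x/Vnmo)^2 = 0.235958
t0^2 = 6.255001
sqrt(6.255001 + 0.235958) = 2.547736
dt = 2.547736 - 2.501 = 0.046736

0.046736


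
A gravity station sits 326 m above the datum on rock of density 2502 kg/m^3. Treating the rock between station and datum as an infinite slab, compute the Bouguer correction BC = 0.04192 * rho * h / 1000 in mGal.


BC = 0.04192 * rho * h / 1000
= 0.04192 * 2502 * 326 / 1000
= 34.1921 mGal

34.1921


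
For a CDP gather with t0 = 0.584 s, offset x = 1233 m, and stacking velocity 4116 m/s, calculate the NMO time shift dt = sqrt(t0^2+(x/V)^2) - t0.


x/Vnmo = 1233/4116 = 0.299563
(x/Vnmo)^2 = 0.089738
t0^2 = 0.341056
sqrt(0.341056 + 0.089738) = 0.656349
dt = 0.656349 - 0.584 = 0.072349

0.072349


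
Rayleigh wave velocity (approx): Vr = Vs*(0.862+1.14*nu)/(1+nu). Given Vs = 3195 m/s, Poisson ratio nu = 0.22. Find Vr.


Numerator factor = 0.862 + 1.14*0.22 = 1.1128
Denominator = 1 + 0.22 = 1.22
Vr = 3195 * 1.1128 / 1.22 = 2914.26 m/s

2914.26


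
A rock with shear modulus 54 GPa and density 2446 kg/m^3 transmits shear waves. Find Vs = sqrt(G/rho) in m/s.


Convert G to Pa: G = 54e9 Pa
Compute G/rho = 54e9 / 2446 = 22076860.1799
Vs = sqrt(22076860.1799) = 4698.6 m/s

4698.6


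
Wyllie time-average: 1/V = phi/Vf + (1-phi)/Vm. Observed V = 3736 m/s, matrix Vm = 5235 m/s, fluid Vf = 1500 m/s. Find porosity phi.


1/V - 1/Vm = 1/3736 - 1/5235 = 7.664e-05
1/Vf - 1/Vm = 1/1500 - 1/5235 = 0.00047564
phi = 7.664e-05 / 0.00047564 = 0.1611

0.1611


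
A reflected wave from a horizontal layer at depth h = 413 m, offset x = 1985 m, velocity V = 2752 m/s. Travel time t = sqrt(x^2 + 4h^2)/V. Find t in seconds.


x^2 + 4h^2 = 1985^2 + 4*413^2 = 3940225 + 682276 = 4622501
sqrt(4622501) = 2150.0002
t = 2150.0002 / 2752 = 0.7813 s

0.7813


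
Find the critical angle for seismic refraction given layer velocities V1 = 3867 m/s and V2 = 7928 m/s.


V1/V2 = 3867/7928 = 0.487765
theta_c = arcsin(0.487765) = 29.1938 degrees

29.1938


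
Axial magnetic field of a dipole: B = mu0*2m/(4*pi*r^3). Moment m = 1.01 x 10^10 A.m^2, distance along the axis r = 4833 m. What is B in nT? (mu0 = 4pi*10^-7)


m = 1.01 x 10^10 = 10100000000 A.m^2
2m = 20200000000 A.m^2
r^3 = 4833^3 = 112888677537
B = (4pi*10^-7) * 20200000000 / (4*pi * 112888677537) * 1e9
= 25384.068641 / 1418600960094.83 * 1e9
= 17.8937 nT

17.8937


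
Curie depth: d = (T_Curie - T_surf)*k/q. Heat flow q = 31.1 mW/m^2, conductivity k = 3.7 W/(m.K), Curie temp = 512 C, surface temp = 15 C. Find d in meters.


T_Curie - T_surf = 512 - 15 = 497 C
Convert q to W/m^2: 31.1 mW/m^2 = 0.0311 W/m^2
d = 497 * 3.7 / 0.0311 = 59128.62 m

59128.62


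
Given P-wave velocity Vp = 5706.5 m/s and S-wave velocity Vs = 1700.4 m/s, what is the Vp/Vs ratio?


Vp/Vs = 5706.5 / 1700.4
= 3.356

3.356


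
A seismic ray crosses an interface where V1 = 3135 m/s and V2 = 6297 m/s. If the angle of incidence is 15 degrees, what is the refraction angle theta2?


sin(theta1) = sin(15 deg) = 0.258819
sin(theta2) = V2/V1 * sin(theta1) = 6297/3135 * 0.258819 = 0.519867
theta2 = arcsin(0.519867) = 31.3233 degrees

31.3233


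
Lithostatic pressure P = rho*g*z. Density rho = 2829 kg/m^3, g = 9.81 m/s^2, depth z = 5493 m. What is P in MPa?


P = rho * g * z / 1e6
= 2829 * 9.81 * 5493 / 1e6
= 152444427.57 / 1e6
= 152.4444 MPa

152.4444


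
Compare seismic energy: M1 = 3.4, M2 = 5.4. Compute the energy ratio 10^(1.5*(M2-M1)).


M2 - M1 = 5.4 - 3.4 = 2.0
1.5 * 2.0 = 3.0
ratio = 10^3.0 = 1000.0

1000.0


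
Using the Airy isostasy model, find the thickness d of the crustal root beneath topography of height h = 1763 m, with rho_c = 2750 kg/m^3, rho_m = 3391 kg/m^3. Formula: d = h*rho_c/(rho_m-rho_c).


rho_m - rho_c = 3391 - 2750 = 641
d = 1763 * 2750 / 641
= 4848250 / 641
= 7563.57 m

7563.57


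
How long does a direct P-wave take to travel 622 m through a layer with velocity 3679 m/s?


t = x / V
= 622 / 3679
= 0.1691 s

0.1691
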